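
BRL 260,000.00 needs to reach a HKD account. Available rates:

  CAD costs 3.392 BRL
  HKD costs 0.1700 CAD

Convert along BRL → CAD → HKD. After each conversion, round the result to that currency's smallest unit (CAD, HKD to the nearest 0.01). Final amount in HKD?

HKD 450,887.88

BRL 260,000.00 ÷ 3.392 = CAD 76,650.94
CAD 76,650.94 ÷ 0.1700 = HKD 450,887.88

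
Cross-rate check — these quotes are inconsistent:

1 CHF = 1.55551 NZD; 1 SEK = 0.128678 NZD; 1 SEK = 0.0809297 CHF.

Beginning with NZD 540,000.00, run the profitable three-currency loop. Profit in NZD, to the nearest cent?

Profit: NZD 11,972.35

Profitable loop is NZD → CHF → SEK → NZD:
NZD 540,000.00 ÷ 1.55551 = CHF 347,153.02
CHF 347,153.02 ÷ 0.0809297 = SEK 4,289,562.72
SEK 4,289,562.72 × 0.128678 = NZD 551,972.35
Profit = NZD 551,972.35 − NZD 540,000.00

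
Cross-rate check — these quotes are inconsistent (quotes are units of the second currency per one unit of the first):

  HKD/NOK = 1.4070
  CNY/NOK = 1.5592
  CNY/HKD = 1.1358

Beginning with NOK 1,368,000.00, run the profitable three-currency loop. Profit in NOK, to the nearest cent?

Profitable loop is NOK → CNY → HKD → NOK:
NOK 1,368,000.00 ÷ 1.5592 = CNY 877,373.01
CNY 877,373.01 × 1.1358 = HKD 996,520.27
HKD 996,520.27 × 1.4070 = NOK 1,402,104.02
Profit = NOK 1,402,104.02 − NOK 1,368,000.00

Profit: NOK 34,104.02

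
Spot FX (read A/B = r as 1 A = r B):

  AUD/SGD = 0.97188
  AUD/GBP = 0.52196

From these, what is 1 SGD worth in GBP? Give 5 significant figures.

SGD/GBP = 0.53706

1 SGD ÷ 0.97188 = 1.02893 AUD
1.02893 AUD × 0.52196 = 0.537062 GBP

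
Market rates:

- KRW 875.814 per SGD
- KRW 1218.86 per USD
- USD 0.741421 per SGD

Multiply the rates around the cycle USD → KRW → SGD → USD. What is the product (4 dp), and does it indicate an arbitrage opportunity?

1.0318 (arbitrage exists)

Around USD → KRW → SGD → USD: 1 × 1218.86 ÷ 875.814 × 0.741421 = 1.031827
Product > 1; profitable direction is USD → KRW → SGD → USD.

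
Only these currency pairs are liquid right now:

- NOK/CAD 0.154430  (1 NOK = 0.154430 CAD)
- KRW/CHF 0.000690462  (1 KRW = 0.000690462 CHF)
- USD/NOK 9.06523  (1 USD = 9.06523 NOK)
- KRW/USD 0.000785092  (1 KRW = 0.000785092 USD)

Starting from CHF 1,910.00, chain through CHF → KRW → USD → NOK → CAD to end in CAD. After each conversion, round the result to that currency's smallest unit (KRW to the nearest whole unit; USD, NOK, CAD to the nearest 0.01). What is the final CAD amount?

CHF 1,910.00 ÷ 0.000690462 = KRW 2,766,264
KRW 2,766,264 × 0.000785092 = USD 2,171.77
USD 2,171.77 × 9.06523 = NOK 19,687.59
NOK 19,687.59 × 0.154430 = CAD 3,040.35

CAD 3,040.35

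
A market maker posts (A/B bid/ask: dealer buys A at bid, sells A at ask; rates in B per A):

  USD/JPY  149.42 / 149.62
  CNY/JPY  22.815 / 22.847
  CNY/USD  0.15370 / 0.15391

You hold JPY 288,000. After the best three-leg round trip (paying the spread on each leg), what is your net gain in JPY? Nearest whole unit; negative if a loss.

Best loop JPY → CNY → USD → JPY:
JPY 288,000 ÷ 22.847 (buy CNY at ask) = CNY 12,605.59
CNY 12,605.59 × 0.15370 (sell CNY at bid) = USD 1,937.48
USD 1,937.48 × 149.42 (sell USD at bid) = JPY 289,498

Net profit: JPY 1,498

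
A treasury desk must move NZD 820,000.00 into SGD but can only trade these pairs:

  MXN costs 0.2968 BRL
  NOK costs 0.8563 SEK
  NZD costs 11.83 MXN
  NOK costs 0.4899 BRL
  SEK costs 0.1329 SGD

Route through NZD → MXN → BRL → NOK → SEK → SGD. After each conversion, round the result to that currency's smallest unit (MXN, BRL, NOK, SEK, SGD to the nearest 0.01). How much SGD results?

NZD 820,000.00 × 11.83 = MXN 9,700,600.00
MXN 9,700,600.00 × 0.2968 = BRL 2,879,138.08
BRL 2,879,138.08 ÷ 0.4899 = NOK 5,876,991.39
NOK 5,876,991.39 × 0.8563 = SEK 5,032,467.73
SEK 5,032,467.73 × 0.1329 = SGD 668,814.96

SGD 668,814.96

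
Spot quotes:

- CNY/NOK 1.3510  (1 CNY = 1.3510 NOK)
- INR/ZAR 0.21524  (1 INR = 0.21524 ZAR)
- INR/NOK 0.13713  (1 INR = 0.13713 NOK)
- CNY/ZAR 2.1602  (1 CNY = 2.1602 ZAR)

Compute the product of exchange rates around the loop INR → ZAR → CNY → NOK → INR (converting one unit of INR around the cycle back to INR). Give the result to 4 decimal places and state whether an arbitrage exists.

Around INR → ZAR → CNY → NOK → INR: 1 × 0.21524 ÷ 2.1602 × 1.3510 ÷ 0.13713 = 0.981639
Product < 1; profitable direction is INR → NOK → CNY → ZAR → INR.

0.9816 (arbitrage exists)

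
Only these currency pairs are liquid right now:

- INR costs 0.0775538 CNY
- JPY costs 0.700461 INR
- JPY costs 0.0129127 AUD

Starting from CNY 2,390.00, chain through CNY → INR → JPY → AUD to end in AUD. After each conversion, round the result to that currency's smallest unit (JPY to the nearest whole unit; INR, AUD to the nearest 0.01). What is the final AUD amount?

AUD 568.11

CNY 2,390.00 ÷ 0.0775538 = INR 30,817.32
INR 30,817.32 ÷ 0.700461 = JPY 43,996
JPY 43,996 × 0.0129127 = AUD 568.11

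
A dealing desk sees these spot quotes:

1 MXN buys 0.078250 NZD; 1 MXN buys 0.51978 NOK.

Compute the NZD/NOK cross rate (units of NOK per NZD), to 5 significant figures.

NZD/NOK = 6.6426

1 NZD ÷ 0.078250 = 12.7796 MXN
12.7796 MXN × 0.51978 = 6.64256 NOK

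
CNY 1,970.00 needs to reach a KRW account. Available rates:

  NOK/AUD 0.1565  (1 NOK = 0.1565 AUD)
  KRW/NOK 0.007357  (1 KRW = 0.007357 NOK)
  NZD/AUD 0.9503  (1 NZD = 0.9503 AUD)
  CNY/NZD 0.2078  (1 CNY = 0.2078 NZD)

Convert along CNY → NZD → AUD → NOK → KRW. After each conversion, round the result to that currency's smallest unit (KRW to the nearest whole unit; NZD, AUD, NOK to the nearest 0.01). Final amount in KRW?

KRW 337,875

CNY 1,970.00 × 0.2078 = NZD 409.37
NZD 409.37 × 0.9503 = AUD 389.02
AUD 389.02 ÷ 0.1565 = NOK 2,485.75
NOK 2,485.75 ÷ 0.007357 = KRW 337,875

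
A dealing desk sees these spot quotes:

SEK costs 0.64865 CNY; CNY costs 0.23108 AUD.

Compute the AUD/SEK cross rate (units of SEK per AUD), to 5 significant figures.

AUD/SEK = 6.6716

1 AUD ÷ 0.23108 = 4.32751 CNY
4.32751 CNY ÷ 0.64865 = 6.67156 SEK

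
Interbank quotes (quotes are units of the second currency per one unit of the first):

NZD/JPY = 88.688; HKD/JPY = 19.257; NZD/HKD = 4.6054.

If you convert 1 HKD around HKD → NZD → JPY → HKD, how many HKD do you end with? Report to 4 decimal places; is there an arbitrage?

1.0000 (no arbitrage)

Around HKD → NZD → JPY → HKD: 1 ÷ 4.6054 × 88.688 ÷ 19.257 = 1.000020
Product ≈ 1 (deviation 0.002%, within rounding noise).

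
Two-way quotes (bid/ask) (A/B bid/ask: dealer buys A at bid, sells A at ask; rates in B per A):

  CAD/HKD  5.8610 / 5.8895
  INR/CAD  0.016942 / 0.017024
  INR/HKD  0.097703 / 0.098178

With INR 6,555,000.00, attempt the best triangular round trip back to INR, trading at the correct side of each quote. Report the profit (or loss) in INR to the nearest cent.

Net profit: INR 74,715.84

Best loop INR → CAD → HKD → INR:
INR 6,555,000.00 × 0.016942 (sell INR at bid) = CAD 111,054.81
CAD 111,054.81 × 5.8610 (sell CAD at bid) = HKD 650,892.24
HKD 650,892.24 ÷ 0.098178 (buy INR at ask) = INR 6,629,715.84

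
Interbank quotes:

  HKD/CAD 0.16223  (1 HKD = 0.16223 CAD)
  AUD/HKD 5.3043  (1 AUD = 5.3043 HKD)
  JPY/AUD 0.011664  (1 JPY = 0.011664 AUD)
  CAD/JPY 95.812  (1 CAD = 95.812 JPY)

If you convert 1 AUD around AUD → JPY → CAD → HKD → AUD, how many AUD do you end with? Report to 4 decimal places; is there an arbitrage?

1.0399 (arbitrage exists)

Around AUD → JPY → CAD → HKD → AUD: 1 ÷ 0.011664 ÷ 95.812 ÷ 0.16223 ÷ 5.3043 = 1.039856
Product > 1; profitable direction is AUD → JPY → CAD → HKD → AUD.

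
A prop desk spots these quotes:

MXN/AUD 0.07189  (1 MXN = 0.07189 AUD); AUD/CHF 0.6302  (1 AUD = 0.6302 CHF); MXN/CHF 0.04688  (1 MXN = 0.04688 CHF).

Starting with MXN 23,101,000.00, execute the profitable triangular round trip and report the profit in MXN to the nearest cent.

Profitable loop is MXN → CHF → AUD → MXN:
MXN 23,101,000.00 × 0.04688 = CHF 1,082,974.88
CHF 1,082,974.88 ÷ 0.6302 = AUD 1,718,462.20
AUD 1,718,462.20 ÷ 0.07189 = MXN 23,904,050.67
Profit = MXN 23,904,050.67 − MXN 23,101,000.00

Profit: MXN 803,050.67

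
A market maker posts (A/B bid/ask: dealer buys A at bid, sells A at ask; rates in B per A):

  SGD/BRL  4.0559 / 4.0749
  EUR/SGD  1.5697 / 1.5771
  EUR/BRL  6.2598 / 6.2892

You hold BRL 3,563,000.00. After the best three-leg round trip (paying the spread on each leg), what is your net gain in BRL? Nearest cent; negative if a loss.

Net profit: BRL 43,818.71

Best loop BRL → EUR → SGD → BRL:
BRL 3,563,000.00 ÷ 6.2892 (buy EUR at ask) = EUR 566,526.74
EUR 566,526.74 × 1.5697 (sell EUR at bid) = SGD 889,277.03
SGD 889,277.03 × 4.0559 (sell SGD at bid) = BRL 3,606,818.71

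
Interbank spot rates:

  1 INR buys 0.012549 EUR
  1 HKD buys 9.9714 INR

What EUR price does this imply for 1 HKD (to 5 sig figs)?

HKD/EUR = 0.12513

1 HKD × 9.9714 = 9.9714 INR
9.9714 INR × 0.012549 = 0.125131 EUR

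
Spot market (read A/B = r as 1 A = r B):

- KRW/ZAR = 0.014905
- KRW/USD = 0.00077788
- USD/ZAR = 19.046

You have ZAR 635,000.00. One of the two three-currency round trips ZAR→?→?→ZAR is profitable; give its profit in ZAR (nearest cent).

Profit: ZAR 3,835.91

Profitable loop is ZAR → USD → KRW → ZAR:
ZAR 635,000.00 ÷ 19.046 = USD 33,340.33
USD 33,340.33 ÷ 0.00077788 = KRW 42,860,511
KRW 42,860,511 × 0.014905 = ZAR 638,835.91
Profit = ZAR 638,835.91 − ZAR 635,000.00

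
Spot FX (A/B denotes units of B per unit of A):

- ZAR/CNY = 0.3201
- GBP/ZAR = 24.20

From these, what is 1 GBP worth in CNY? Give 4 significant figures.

GBP/CNY = 7.746

1 GBP × 24.20 = 24.2 ZAR
24.2 ZAR × 0.3201 = 7.74642 CNY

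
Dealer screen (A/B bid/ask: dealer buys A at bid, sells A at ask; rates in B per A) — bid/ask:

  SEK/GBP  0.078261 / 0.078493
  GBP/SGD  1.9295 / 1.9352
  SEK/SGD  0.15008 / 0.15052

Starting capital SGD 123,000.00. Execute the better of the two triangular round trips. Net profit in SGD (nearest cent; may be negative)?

Best loop SGD → SEK → GBP → SGD:
SGD 123,000.00 ÷ 0.15052 (buy SEK at ask) = SEK 817,167.15
SEK 817,167.15 × 0.078261 (sell SEK at bid) = GBP 63,952.32
GBP 63,952.32 × 1.9295 (sell GBP at bid) = SGD 123,396.00

Net profit: SGD 396.00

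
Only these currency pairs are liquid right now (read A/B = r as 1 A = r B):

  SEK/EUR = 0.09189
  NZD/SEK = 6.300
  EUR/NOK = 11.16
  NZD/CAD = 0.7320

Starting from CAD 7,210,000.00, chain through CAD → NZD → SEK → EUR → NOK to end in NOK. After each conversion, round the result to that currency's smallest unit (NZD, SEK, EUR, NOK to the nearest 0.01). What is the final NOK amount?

CAD 7,210,000.00 ÷ 0.7320 = NZD 9,849,726.78
NZD 9,849,726.78 × 6.300 = SEK 62,053,278.71
SEK 62,053,278.71 × 0.09189 = EUR 5,702,075.78
EUR 5,702,075.78 × 11.16 = NOK 63,635,165.70

NOK 63,635,165.70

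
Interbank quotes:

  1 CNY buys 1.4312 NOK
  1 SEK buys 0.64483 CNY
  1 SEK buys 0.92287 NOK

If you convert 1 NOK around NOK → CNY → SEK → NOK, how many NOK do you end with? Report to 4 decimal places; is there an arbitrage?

1.0000 (no arbitrage)

Around NOK → CNY → SEK → NOK: 1 ÷ 1.4312 ÷ 0.64483 × 0.92287 = 0.999988
Product ≈ 1 (deviation 0.001%, within rounding noise).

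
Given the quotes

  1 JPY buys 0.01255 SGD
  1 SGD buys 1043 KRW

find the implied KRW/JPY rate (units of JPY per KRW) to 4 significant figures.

KRW/JPY = 0.07640

1 KRW ÷ 1043 = 0.000958773 SGD
0.000958773 SGD ÷ 0.01255 = 0.0763962 JPY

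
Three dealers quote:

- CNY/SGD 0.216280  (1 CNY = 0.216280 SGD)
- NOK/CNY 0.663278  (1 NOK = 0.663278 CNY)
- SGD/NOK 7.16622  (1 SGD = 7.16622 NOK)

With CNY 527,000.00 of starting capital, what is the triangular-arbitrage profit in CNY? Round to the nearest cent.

Profitable loop is CNY → SGD → NOK → CNY:
CNY 527,000.00 × 0.216280 = SGD 113,979.56
SGD 113,979.56 × 7.16622 = NOK 816,802.60
NOK 816,802.60 × 0.663278 = CNY 541,767.20
Profit = CNY 541,767.20 − CNY 527,000.00

Profit: CNY 14,767.20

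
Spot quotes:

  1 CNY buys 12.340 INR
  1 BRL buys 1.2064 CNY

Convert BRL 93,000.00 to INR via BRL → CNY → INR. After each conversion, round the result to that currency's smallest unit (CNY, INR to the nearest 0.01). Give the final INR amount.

INR 1,384,488.77

BRL 93,000.00 × 1.2064 = CNY 112,195.20
CNY 112,195.20 × 12.340 = INR 1,384,488.77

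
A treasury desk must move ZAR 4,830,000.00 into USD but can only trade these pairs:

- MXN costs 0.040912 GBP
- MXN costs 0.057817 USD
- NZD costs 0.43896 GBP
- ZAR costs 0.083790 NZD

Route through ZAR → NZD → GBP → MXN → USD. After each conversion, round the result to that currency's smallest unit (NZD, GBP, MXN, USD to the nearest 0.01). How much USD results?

USD 251,055.13

ZAR 4,830,000.00 × 0.083790 = NZD 404,705.70
NZD 404,705.70 × 0.43896 = GBP 177,649.61
GBP 177,649.61 ÷ 0.040912 = MXN 4,342,237.24
MXN 4,342,237.24 × 0.057817 = USD 251,055.13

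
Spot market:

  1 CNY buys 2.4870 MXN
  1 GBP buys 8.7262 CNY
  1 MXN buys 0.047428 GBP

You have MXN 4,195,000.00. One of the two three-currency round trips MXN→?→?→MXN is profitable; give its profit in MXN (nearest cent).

Profitable loop is MXN → GBP → CNY → MXN:
MXN 4,195,000.00 × 0.047428 = GBP 198,960.46
GBP 198,960.46 × 8.7262 = CNY 1,736,168.77
CNY 1,736,168.77 × 2.4870 = MXN 4,317,851.72
Profit = MXN 4,317,851.72 − MXN 4,195,000.00

Profit: MXN 122,851.72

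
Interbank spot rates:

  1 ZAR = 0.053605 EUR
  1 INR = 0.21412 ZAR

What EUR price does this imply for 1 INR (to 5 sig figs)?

INR/EUR = 0.011478

1 INR × 0.21412 = 0.21412 ZAR
0.21412 ZAR × 0.053605 = 0.0114779 EUR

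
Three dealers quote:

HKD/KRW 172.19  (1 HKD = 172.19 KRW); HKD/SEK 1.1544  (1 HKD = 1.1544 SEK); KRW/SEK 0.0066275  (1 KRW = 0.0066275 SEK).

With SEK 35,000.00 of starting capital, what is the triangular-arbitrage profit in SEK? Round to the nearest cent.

Profit: SEK 405.17

Profitable loop is SEK → KRW → HKD → SEK:
SEK 35,000.00 ÷ 0.0066275 = KRW 5,281,026
KRW 5,281,026 ÷ 172.19 = HKD 30,669.76
HKD 30,669.76 × 1.1544 = SEK 35,405.17
Profit = SEK 35,405.17 − SEK 35,000.00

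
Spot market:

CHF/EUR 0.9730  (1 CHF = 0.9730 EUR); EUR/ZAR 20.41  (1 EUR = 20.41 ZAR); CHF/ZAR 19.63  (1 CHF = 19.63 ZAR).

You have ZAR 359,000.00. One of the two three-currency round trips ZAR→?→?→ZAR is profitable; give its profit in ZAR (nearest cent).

Profitable loop is ZAR → CHF → EUR → ZAR:
ZAR 359,000.00 ÷ 19.63 = CHF 18,288.33
CHF 18,288.33 × 0.9730 = EUR 17,794.55
EUR 17,794.55 × 20.41 = ZAR 363,186.75
Profit = ZAR 363,186.75 − ZAR 359,000.00

Profit: ZAR 4,186.75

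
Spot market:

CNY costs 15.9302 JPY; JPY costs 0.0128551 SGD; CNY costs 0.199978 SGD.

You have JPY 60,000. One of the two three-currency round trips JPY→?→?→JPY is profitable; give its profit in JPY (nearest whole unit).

Profit: JPY 1,442

Profitable loop is JPY → SGD → CNY → JPY:
JPY 60,000 × 0.0128551 = SGD 771.31
SGD 771.31 ÷ 0.199978 = CNY 3,856.95
CNY 3,856.95 × 15.9302 = JPY 61,442
Profit = JPY 61,442 − JPY 60,000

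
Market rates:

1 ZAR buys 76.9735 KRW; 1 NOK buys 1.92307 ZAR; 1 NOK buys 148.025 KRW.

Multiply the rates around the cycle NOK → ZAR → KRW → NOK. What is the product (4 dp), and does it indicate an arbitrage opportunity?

1.0000 (no arbitrage)

Around NOK → ZAR → KRW → NOK: 1 × 1.92307 × 76.9735 ÷ 148.025 = 1.000003
Product ≈ 1 (deviation 0.000%, within rounding noise).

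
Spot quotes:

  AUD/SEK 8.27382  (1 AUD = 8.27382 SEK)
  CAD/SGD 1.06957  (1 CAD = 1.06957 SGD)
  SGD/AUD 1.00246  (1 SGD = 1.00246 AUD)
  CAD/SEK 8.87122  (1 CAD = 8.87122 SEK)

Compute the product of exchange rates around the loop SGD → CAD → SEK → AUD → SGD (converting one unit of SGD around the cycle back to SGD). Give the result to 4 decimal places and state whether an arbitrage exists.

Around SGD → CAD → SEK → AUD → SGD: 1 ÷ 1.06957 × 8.87122 ÷ 8.27382 ÷ 1.00246 = 1.000002
Product ≈ 1 (deviation 0.000%, within rounding noise).

1.0000 (no arbitrage)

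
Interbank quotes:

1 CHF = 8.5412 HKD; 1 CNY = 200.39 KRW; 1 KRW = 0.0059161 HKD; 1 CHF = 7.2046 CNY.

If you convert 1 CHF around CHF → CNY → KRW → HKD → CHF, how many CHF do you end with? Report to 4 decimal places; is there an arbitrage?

1.0000 (no arbitrage)

Around CHF → CNY → KRW → HKD → CHF: 1 × 7.2046 × 200.39 × 0.0059161 ÷ 8.5412 = 1.000006
Product ≈ 1 (deviation 0.001%, within rounding noise).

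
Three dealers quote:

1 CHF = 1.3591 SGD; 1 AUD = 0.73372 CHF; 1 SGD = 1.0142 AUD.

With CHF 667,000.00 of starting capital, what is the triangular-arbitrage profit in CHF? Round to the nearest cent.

Profit: CHF 7,576.50

Profitable loop is CHF → SGD → AUD → CHF:
CHF 667,000.00 × 1.3591 = SGD 906,519.70
SGD 906,519.70 × 1.0142 = AUD 919,392.28
AUD 919,392.28 × 0.73372 = CHF 674,576.50
Profit = CHF 674,576.50 − CHF 667,000.00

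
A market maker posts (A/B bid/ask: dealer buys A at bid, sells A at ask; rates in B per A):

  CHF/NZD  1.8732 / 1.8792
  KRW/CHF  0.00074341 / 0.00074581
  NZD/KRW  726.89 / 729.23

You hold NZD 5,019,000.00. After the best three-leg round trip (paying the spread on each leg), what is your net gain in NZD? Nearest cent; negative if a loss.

Best loop NZD → KRW → CHF → NZD:
NZD 5,019,000.00 × 726.89 (sell NZD at bid) = KRW 3,648,260,910
KRW 3,648,260,910 × 0.00074341 (sell KRW at bid) = CHF 2,712,153.64
CHF 2,712,153.64 × 1.8732 (sell CHF at bid) = NZD 5,080,406.20

Net profit: NZD 61,406.20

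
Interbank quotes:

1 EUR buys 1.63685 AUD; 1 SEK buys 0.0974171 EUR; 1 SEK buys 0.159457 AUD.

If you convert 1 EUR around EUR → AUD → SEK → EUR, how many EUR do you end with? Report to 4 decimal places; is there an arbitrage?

1.0000 (no arbitrage)

Around EUR → AUD → SEK → EUR: 1 × 1.63685 ÷ 0.159457 × 0.0974171 = 1.000001
Product ≈ 1 (deviation 0.000%, within rounding noise).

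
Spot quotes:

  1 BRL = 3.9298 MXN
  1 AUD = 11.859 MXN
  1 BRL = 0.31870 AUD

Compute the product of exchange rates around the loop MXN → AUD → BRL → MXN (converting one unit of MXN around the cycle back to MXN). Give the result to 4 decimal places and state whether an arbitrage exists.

Around MXN → AUD → BRL → MXN: 1 ÷ 11.859 ÷ 0.31870 × 3.9298 = 1.039777
Product > 1; profitable direction is MXN → AUD → BRL → MXN.

1.0398 (arbitrage exists)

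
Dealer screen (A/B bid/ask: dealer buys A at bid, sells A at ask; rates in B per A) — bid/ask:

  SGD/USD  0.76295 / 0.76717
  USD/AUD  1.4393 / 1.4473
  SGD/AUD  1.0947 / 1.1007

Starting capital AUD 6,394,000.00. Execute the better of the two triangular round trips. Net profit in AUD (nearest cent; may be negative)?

Best loop AUD → SGD → USD → AUD:
AUD 6,394,000.00 ÷ 1.1007 (buy SGD at ask) = SGD 5,809,030.62
SGD 5,809,030.62 × 0.76295 (sell SGD at bid) = USD 4,431,999.91
USD 4,431,999.91 × 1.4393 (sell USD at bid) = AUD 6,378,977.47

Net result: AUD -15,022.53 (no profitable arbitrage after spreads)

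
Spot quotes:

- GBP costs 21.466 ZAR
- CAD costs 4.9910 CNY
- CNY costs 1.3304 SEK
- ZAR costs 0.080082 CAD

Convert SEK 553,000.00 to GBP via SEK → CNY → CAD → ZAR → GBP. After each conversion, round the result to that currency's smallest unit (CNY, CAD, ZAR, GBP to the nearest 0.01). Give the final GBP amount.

GBP 48,447.27

SEK 553,000.00 ÷ 1.3304 = CNY 415,664.46
CNY 415,664.46 ÷ 4.9910 = CAD 83,282.80
CAD 83,282.80 ÷ 0.080082 = ZAR 1,039,969.03
ZAR 1,039,969.03 ÷ 21.466 = GBP 48,447.27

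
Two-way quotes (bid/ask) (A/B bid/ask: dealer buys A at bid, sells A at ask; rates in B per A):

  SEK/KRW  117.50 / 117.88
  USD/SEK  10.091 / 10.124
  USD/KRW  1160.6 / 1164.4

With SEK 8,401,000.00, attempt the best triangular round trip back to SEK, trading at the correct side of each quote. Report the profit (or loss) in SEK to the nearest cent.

Best loop SEK → KRW → USD → SEK:
SEK 8,401,000.00 × 117.50 (sell SEK at bid) = KRW 987,117,500
KRW 987,117,500 ÷ 1164.4 (buy USD at ask) = USD 847,747.77
USD 847,747.77 × 10.091 (sell USD at bid) = SEK 8,554,622.72

Net profit: SEK 153,622.72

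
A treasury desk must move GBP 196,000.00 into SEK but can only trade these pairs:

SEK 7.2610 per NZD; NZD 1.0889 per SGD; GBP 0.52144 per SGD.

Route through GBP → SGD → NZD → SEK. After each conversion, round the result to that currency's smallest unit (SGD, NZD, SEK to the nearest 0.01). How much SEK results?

SEK 2,971,913.43

GBP 196,000.00 ÷ 0.52144 = SGD 375,882.17
SGD 375,882.17 × 1.0889 = NZD 409,298.09
NZD 409,298.09 × 7.2610 = SEK 2,971,913.43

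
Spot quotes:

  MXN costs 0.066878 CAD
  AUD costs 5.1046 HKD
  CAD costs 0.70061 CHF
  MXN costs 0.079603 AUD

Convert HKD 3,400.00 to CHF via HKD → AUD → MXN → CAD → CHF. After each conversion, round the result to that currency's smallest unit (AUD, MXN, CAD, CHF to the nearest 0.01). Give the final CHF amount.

HKD 3,400.00 ÷ 5.1046 = AUD 666.07
AUD 666.07 ÷ 0.079603 = MXN 8,367.40
MXN 8,367.40 × 0.066878 = CAD 559.59
CAD 559.59 × 0.70061 = CHF 392.05

CHF 392.05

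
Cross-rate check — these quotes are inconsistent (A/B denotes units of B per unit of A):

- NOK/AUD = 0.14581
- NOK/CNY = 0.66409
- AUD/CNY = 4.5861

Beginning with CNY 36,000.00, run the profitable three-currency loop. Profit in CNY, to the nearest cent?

Profit: CNY 249.86

Profitable loop is CNY → NOK → AUD → CNY:
CNY 36,000.00 ÷ 0.66409 = NOK 54,209.52
NOK 54,209.52 × 0.14581 = AUD 7,904.29
AUD 7,904.29 × 4.5861 = CNY 36,249.86
Profit = CNY 36,249.86 − CNY 36,000.00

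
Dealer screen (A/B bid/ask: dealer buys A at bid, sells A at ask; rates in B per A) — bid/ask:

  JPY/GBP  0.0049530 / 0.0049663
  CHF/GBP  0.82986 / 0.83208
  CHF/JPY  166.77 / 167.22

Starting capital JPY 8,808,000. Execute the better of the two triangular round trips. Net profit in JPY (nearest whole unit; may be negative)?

Net result: JPY -6,413 (no profitable arbitrage after spreads)

Best loop JPY → CHF → GBP → JPY:
JPY 8,808,000 ÷ 167.22 (buy CHF at ask) = CHF 52,673.13
CHF 52,673.13 × 0.82986 (sell CHF at bid) = GBP 43,711.32
GBP 43,711.32 ÷ 0.0049663 (buy JPY at ask) = JPY 8,801,587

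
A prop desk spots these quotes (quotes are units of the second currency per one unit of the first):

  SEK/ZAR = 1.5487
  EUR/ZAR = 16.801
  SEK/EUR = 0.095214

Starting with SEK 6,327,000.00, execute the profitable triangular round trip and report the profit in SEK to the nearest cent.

Profitable loop is SEK → EUR → ZAR → SEK:
SEK 6,327,000.00 × 0.095214 = EUR 602,418.98
EUR 602,418.98 × 16.801 = ZAR 10,121,241.25
ZAR 10,121,241.25 ÷ 1.5487 = SEK 6,535,314.30
Profit = SEK 6,535,314.30 − SEK 6,327,000.00

Profit: SEK 208,314.30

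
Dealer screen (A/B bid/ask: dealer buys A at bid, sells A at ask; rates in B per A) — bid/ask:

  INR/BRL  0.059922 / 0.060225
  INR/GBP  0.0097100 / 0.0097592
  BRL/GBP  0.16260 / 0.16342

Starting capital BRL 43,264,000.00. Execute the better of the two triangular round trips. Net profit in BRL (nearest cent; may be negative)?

Best loop BRL → GBP → INR → BRL:
BRL 43,264,000.00 × 0.16260 (sell BRL at bid) = GBP 7,034,726.40
GBP 7,034,726.40 ÷ 0.0097592 (buy INR at ask) = INR 720,830,231.99
INR 720,830,231.99 × 0.059922 (sell INR at bid) = BRL 43,193,589.16

Net result: BRL -70,410.84 (no profitable arbitrage after spreads)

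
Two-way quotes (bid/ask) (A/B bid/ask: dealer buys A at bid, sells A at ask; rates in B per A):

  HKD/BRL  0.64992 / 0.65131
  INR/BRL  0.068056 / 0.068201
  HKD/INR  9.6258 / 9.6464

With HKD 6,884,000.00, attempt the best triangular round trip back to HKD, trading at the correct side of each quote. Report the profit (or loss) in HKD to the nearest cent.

Net profit: HKD 39,989.00

Best loop HKD → INR → BRL → HKD:
HKD 6,884,000.00 × 9.6258 (sell HKD at bid) = INR 66,264,007.20
INR 66,264,007.20 × 0.068056 (sell INR at bid) = BRL 4,509,663.27
BRL 4,509,663.27 ÷ 0.65131 (buy HKD at ask) = HKD 6,923,989.00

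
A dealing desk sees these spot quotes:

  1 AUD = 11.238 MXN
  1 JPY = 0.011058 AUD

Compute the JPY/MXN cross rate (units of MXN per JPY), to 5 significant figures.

1 JPY × 0.011058 = 0.011058 AUD
0.011058 AUD × 11.238 = 0.12427 MXN

JPY/MXN = 0.12427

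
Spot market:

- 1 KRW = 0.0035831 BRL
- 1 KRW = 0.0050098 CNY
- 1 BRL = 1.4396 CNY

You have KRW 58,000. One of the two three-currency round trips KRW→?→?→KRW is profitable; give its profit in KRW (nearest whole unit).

Profit: KRW 1,718

Profitable loop is KRW → BRL → CNY → KRW:
KRW 58,000 × 0.0035831 = BRL 207.82
BRL 207.82 × 1.4396 = CNY 299.18
CNY 299.18 ÷ 0.0050098 = KRW 59,718
Profit = KRW 59,718 − KRW 58,000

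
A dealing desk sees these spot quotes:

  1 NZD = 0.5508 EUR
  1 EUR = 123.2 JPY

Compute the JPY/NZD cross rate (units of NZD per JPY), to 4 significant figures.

JPY/NZD = 0.01474

1 JPY ÷ 123.2 = 0.00811688 EUR
0.00811688 EUR ÷ 0.5508 = 0.0147365 NZD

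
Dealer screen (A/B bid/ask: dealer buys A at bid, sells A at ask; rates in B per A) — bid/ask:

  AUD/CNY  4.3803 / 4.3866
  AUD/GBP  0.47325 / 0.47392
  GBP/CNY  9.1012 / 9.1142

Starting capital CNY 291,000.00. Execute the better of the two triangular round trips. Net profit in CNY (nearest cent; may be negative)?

Best loop CNY → GBP → AUD → CNY:
CNY 291,000.00 ÷ 9.1142 (buy GBP at ask) = GBP 31,928.20
GBP 31,928.20 ÷ 0.47392 (buy AUD at ask) = AUD 67,370.44
AUD 67,370.44 × 4.3803 (sell AUD at bid) = CNY 295,102.75

Net profit: CNY 4,102.75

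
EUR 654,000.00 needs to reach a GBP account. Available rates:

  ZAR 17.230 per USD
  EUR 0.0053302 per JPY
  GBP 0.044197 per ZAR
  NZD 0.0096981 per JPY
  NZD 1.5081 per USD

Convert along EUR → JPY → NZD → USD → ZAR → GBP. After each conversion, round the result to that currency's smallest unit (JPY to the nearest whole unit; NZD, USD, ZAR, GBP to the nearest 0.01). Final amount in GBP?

EUR 654,000.00 ÷ 0.0053302 = JPY 122,697,085
JPY 122,697,085 × 0.0096981 = NZD 1,189,928.60
NZD 1,189,928.60 ÷ 1.5081 = USD 789,025.00
USD 789,025.00 × 17.230 = ZAR 13,594,900.75
ZAR 13,594,900.75 × 0.044197 = GBP 600,853.83

GBP 600,853.83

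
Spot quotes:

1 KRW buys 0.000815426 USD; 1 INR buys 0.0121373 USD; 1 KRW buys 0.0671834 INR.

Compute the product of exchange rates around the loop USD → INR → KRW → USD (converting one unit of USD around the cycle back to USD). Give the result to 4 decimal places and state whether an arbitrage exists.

1.0000 (no arbitrage)

Around USD → INR → KRW → USD: 1 ÷ 0.0121373 ÷ 0.0671834 × 0.000815426 = 1.000001
Product ≈ 1 (deviation 0.000%, within rounding noise).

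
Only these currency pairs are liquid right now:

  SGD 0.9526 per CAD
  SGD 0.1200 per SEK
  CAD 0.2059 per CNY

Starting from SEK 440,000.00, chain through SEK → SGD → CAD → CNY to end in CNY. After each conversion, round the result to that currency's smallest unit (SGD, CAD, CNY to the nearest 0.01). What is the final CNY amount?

CNY 269,195.00

SEK 440,000.00 × 0.1200 = SGD 52,800.00
SGD 52,800.00 ÷ 0.9526 = CAD 55,427.25
CAD 55,427.25 ÷ 0.2059 = CNY 269,195.00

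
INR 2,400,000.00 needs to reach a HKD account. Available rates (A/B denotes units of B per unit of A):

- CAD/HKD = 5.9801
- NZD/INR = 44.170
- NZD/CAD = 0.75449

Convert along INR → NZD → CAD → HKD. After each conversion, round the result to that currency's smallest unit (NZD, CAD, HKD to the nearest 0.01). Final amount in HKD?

HKD 245,157.85

INR 2,400,000.00 ÷ 44.170 = NZD 54,335.52
NZD 54,335.52 × 0.75449 = CAD 40,995.61
CAD 40,995.61 × 5.9801 = HKD 245,157.85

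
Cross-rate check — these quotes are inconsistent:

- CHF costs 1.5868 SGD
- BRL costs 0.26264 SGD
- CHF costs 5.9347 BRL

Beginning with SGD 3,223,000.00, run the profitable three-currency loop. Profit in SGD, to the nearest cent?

Profit: SGD 58,125.62

Profitable loop is SGD → BRL → CHF → SGD:
SGD 3,223,000.00 ÷ 0.26264 = BRL 12,271,550.41
BRL 12,271,550.41 ÷ 5.9347 = CHF 2,067,762.55
CHF 2,067,762.55 × 1.5868 = SGD 3,281,125.62
Profit = SGD 3,281,125.62 − SGD 3,223,000.00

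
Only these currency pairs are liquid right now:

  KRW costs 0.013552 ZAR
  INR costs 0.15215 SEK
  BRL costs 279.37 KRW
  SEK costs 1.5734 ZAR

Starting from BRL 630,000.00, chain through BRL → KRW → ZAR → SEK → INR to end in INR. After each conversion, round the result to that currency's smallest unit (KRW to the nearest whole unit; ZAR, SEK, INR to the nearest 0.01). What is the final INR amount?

BRL 630,000.00 × 279.37 = KRW 176,003,100
KRW 176,003,100 × 0.013552 = ZAR 2,385,194.01
ZAR 2,385,194.01 ÷ 1.5734 = SEK 1,515,948.91
SEK 1,515,948.91 ÷ 0.15215 = INR 9,963,515.68

INR 9,963,515.68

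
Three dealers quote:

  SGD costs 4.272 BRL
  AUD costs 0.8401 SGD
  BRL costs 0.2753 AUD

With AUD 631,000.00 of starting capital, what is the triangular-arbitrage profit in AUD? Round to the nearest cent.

Profit: AUD 7,647.06

Profitable loop is AUD → BRL → SGD → AUD:
AUD 631,000.00 ÷ 0.2753 = BRL 2,292,045.04
BRL 2,292,045.04 ÷ 4.272 = SGD 536,527.40
SGD 536,527.40 ÷ 0.8401 = AUD 638,647.06
Profit = AUD 638,647.06 − AUD 631,000.00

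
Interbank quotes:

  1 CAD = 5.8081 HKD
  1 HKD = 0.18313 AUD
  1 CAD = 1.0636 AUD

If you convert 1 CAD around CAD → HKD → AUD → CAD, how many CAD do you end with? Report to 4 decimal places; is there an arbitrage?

Around CAD → HKD → AUD → CAD: 1 × 5.8081 × 0.18313 ÷ 1.0636 = 1.000035
Product ≈ 1 (deviation 0.004%, within rounding noise).

1.0000 (no arbitrage)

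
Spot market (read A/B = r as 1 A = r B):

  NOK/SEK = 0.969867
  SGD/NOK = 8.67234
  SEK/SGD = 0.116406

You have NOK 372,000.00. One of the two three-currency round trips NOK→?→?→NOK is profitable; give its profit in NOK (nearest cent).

Profit: NOK 7,943.57

Profitable loop is NOK → SGD → SEK → NOK:
NOK 372,000.00 ÷ 8.67234 = SGD 42,895.00
SGD 42,895.00 ÷ 0.116406 = SEK 368,494.73
SEK 368,494.73 ÷ 0.969867 = NOK 379,943.57
Profit = NOK 379,943.57 − NOK 372,000.00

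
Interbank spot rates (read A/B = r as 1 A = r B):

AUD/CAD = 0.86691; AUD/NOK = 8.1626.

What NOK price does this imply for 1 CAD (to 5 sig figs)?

CAD/NOK = 9.4157

1 CAD ÷ 0.86691 = 1.15352 AUD
1.15352 AUD × 8.1626 = 9.41574 NOK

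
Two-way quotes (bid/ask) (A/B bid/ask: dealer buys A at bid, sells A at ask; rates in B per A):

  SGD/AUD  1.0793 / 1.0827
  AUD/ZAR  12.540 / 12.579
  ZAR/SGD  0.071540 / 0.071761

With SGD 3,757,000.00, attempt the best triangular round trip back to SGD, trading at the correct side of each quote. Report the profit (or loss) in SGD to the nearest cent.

Best loop SGD → ZAR → AUD → SGD:
SGD 3,757,000.00 ÷ 0.071761 (buy ZAR at ask) = ZAR 52,354,342.89
ZAR 52,354,342.89 ÷ 12.579 (buy AUD at ask) = AUD 4,162,043.32
AUD 4,162,043.32 ÷ 1.0827 (buy SGD at ask) = SGD 3,844,133.48

Net profit: SGD 87,133.48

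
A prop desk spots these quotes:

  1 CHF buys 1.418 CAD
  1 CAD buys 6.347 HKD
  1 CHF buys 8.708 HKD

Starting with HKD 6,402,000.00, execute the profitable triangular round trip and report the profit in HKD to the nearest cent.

Profit: HKD 214,708.14

Profitable loop is HKD → CHF → CAD → HKD:
HKD 6,402,000.00 ÷ 8.708 = CHF 735,186.04
CHF 735,186.04 × 1.418 = CAD 1,042,493.80
CAD 1,042,493.80 × 6.347 = HKD 6,616,708.14
Profit = HKD 6,616,708.14 − HKD 6,402,000.00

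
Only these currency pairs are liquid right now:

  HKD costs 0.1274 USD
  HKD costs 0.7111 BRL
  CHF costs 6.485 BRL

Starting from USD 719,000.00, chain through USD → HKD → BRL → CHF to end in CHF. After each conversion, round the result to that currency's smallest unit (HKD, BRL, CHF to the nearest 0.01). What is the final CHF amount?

USD 719,000.00 ÷ 0.1274 = HKD 5,643,642.07
HKD 5,643,642.07 × 0.7111 = BRL 4,013,193.88
BRL 4,013,193.88 ÷ 6.485 = CHF 618,842.54

CHF 618,842.54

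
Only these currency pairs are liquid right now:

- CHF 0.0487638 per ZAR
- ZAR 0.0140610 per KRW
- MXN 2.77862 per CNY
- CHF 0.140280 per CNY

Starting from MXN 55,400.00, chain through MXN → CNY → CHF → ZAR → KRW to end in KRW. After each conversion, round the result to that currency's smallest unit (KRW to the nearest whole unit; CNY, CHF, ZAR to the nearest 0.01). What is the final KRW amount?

KRW 4,079,089

MXN 55,400.00 ÷ 2.77862 = CNY 19,937.95
CNY 19,937.95 × 0.140280 = CHF 2,796.90
CHF 2,796.90 ÷ 0.0487638 = ZAR 57,356.07
ZAR 57,356.07 ÷ 0.0140610 = KRW 4,079,089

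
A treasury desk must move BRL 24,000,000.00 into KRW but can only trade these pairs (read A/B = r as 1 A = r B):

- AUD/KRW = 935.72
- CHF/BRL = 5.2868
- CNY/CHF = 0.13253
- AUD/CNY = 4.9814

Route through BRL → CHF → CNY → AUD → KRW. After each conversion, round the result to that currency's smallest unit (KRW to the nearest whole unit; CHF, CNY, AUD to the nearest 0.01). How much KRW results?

BRL 24,000,000.00 ÷ 5.2868 = CHF 4,539,608.08
CHF 4,539,608.08 ÷ 0.13253 = CNY 34,253,437.56
CNY 34,253,437.56 ÷ 4.9814 = AUD 6,876,267.23
AUD 6,876,267.23 × 935.72 = KRW 6,434,260,772

KRW 6,434,260,772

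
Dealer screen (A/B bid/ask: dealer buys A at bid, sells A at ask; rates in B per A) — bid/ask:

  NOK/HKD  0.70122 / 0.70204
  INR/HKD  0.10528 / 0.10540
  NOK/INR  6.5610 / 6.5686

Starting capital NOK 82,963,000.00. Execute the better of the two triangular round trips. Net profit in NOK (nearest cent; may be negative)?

Net profit: NOK 1,065,249.37

Best loop NOK → HKD → INR → NOK:
NOK 82,963,000.00 × 0.70122 (sell NOK at bid) = HKD 58,175,314.86
HKD 58,175,314.86 ÷ 0.10540 (buy INR at ask) = INR 551,947,958.82
INR 551,947,958.82 ÷ 6.5686 (buy NOK at ask) = NOK 84,028,249.37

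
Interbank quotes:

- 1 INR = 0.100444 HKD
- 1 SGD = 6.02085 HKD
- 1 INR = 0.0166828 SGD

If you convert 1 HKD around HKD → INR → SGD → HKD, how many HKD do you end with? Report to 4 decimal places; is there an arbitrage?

Around HKD → INR → SGD → HKD: 1 ÷ 0.100444 × 0.0166828 × 6.02085 = 1.000006
Product ≈ 1 (deviation 0.001%, within rounding noise).

1.0000 (no arbitrage)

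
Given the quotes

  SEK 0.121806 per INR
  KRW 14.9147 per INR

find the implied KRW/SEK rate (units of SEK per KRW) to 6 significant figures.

1 KRW ÷ 14.9147 = 0.0670479 INR
0.0670479 INR × 0.121806 = 0.00816684 SEK

KRW/SEK = 0.00816684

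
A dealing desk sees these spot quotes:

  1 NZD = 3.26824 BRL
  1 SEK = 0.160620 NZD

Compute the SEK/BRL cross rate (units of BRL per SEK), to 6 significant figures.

1 SEK × 0.160620 = 0.16062 NZD
0.16062 NZD × 3.26824 = 0.524945 BRL

SEK/BRL = 0.524945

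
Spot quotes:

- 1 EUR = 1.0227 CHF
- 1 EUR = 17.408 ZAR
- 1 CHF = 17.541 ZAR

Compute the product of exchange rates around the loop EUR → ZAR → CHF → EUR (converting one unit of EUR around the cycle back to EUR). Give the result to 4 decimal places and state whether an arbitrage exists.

Around EUR → ZAR → CHF → EUR: 1 × 17.408 ÷ 17.541 ÷ 1.0227 = 0.970390
Product < 1; profitable direction is EUR → CHF → ZAR → EUR.

0.9704 (arbitrage exists)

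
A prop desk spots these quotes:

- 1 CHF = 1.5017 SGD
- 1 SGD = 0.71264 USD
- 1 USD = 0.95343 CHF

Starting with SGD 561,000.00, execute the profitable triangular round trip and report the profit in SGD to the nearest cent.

Profitable loop is SGD → USD → CHF → SGD:
SGD 561,000.00 × 0.71264 = USD 399,791.04
USD 399,791.04 × 0.95343 = CHF 381,172.77
CHF 381,172.77 × 1.5017 = SGD 572,407.15
Profit = SGD 572,407.15 − SGD 561,000.00

Profit: SGD 11,407.15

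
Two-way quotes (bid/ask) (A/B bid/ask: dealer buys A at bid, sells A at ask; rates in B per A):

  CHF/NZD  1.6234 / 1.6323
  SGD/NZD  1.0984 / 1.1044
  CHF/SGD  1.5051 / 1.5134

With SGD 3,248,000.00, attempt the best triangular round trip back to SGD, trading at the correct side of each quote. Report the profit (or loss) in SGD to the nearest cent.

Best loop SGD → NZD → CHF → SGD:
SGD 3,248,000.00 × 1.0984 (sell SGD at bid) = NZD 3,567,603.20
NZD 3,567,603.20 ÷ 1.6323 (buy CHF at ask) = CHF 2,185,629.60
CHF 2,185,629.60 × 1.5051 (sell CHF at bid) = SGD 3,289,591.11

Net profit: SGD 41,591.11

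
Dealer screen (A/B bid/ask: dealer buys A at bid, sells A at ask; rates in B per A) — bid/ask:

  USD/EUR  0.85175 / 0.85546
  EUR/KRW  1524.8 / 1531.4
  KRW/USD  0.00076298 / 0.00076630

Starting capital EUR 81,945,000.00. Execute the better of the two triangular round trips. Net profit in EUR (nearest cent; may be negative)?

Best loop EUR → USD → KRW → EUR:
EUR 81,945,000.00 ÷ 0.85546 (buy USD at ask) = USD 95,790,568.82
USD 95,790,568.82 ÷ 0.00076630 (buy KRW at ask) = KRW 125,004,004,720
KRW 125,004,004,720 ÷ 1531.4 (buy EUR at ask) = EUR 81,627,272.25

Net result: EUR -317,727.75 (no profitable arbitrage after spreads)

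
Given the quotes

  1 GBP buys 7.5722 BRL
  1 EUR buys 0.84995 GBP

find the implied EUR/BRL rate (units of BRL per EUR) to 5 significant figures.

EUR/BRL = 6.4360

1 EUR × 0.84995 = 0.84995 GBP
0.84995 GBP × 7.5722 = 6.43599 BRL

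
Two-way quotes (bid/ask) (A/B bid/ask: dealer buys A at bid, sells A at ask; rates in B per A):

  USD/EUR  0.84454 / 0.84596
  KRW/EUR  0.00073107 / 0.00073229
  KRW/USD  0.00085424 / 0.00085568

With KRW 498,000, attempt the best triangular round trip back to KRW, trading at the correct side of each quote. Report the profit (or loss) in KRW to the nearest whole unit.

Net profit: KRW 4,953

Best loop KRW → EUR → USD → KRW:
KRW 498,000 × 0.00073107 (sell KRW at bid) = EUR 364.07
EUR 364.07 ÷ 0.84596 (buy USD at ask) = USD 430.37
USD 430.37 ÷ 0.00085568 (buy KRW at ask) = KRW 502,953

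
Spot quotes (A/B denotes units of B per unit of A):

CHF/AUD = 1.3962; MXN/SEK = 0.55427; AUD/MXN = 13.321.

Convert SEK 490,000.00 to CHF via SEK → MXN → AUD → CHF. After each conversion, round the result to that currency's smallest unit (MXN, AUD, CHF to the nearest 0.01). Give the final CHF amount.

SEK 490,000.00 ÷ 0.55427 = MXN 884,045.68
MXN 884,045.68 ÷ 13.321 = AUD 66,364.81
AUD 66,364.81 ÷ 1.3962 = CHF 47,532.45

CHF 47,532.45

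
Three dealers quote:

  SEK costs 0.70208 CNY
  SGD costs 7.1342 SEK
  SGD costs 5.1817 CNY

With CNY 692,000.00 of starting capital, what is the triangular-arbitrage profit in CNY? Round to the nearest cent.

Profitable loop is CNY → SEK → SGD → CNY:
CNY 692,000.00 ÷ 0.70208 = SEK 985,642.66
SEK 985,642.66 ÷ 7.1342 = SGD 138,157.42
SGD 138,157.42 × 5.1817 = CNY 715,890.30
Profit = CNY 715,890.30 − CNY 692,000.00

Profit: CNY 23,890.30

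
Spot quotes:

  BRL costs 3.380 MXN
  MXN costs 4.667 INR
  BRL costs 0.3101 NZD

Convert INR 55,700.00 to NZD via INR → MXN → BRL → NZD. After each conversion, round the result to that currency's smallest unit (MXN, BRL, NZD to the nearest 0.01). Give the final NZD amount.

NZD 1,094.97

INR 55,700.00 ÷ 4.667 = MXN 11,934.86
MXN 11,934.86 ÷ 3.380 = BRL 3,531.02
BRL 3,531.02 × 0.3101 = NZD 1,094.97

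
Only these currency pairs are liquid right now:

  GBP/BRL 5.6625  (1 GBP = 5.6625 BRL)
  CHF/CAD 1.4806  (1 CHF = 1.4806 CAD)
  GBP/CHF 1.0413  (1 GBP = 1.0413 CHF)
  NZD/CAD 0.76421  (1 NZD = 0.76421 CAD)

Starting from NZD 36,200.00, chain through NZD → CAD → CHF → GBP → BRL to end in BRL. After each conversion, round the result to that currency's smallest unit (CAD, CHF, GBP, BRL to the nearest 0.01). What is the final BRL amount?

BRL 101,605.18

NZD 36,200.00 × 0.76421 = CAD 27,664.40
CAD 27,664.40 ÷ 1.4806 = CHF 18,684.59
CHF 18,684.59 ÷ 1.0413 = GBP 17,943.52
GBP 17,943.52 × 5.6625 = BRL 101,605.18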